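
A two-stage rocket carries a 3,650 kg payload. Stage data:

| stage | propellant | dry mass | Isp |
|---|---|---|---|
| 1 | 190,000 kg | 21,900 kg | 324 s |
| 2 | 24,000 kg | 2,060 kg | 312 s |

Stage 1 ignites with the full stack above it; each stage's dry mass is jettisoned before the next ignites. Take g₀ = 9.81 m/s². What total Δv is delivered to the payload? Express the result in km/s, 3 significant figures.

Δv ≈ 9.95 km/s

Ignition mass of stage 1 = 190,000+21,900 + 24,000+2,060 + 3,650 = 241,610 kg.
Stage 1: m₀ = 241,610 kg, m_f = 241,610 − 190,000 = 51,610 kg; Δv = 324×9.81×ln(4.681) = 3178.4×1.5436 ≈ 4906 m/s.
Stage 2: m₀ = 29,710 kg, m_f = 29,710 − 24,000 = 5,710 kg; Δv = 312×9.81×ln(5.203) = 3060.7×1.6493 ≈ 5048 m/s.
Total Δv = 4906 + 5048 = 9954 m/s.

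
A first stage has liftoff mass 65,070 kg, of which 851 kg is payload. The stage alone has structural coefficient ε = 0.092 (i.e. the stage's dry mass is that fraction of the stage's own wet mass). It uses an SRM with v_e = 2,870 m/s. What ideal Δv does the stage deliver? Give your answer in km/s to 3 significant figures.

Δv ≈ 6.50 km/s

Stage wet mass = m₀ − payload = 65,070 − 851 = 64,219 kg.
Stage dry mass = ε × stage wet mass = 0.092 × 64,219 = 5,908.15 kg.
Burnout mass m_f = stage dry + payload = 5,908.15 + 851 = 6,759.15 kg.
Using Δv = v_e ln(m₀/m_f): Δv = v_e · ln(65,070/6,759.15) = 2870.0 × ln(9.627) = 2870.0 × 2.2646 ≈ 6499 m/s.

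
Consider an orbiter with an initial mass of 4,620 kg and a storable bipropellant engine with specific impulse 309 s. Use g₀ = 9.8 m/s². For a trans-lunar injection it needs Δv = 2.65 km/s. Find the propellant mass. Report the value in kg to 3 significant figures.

v_e = Isp · g₀ = 309 × 9.8 = 3028.2 m/s.
Rocket equation: m₀/m_f = exp(Δv / v_e) = exp(2650 / 3028.2) = exp(0.8751) = 2.3991.
m_f = 4,620 / 2.3991 = 1,925.72 kg, so propellant = m₀ − m_f = 4,620 − 1,925.72 = 2,694.28 kg.

propellant mass ≈ 2690 kg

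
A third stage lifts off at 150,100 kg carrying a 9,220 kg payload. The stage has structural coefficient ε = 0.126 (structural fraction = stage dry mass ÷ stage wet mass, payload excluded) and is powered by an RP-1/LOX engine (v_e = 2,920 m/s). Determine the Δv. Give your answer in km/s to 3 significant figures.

Δv ≈ 5.01 km/s

Stage wet mass = m₀ − payload = 150,100 − 9,220 = 140,880 kg.
Stage dry mass = ε × stage wet mass = 0.126 × 140,880 = 17,750.9 kg.
Burnout mass m_f = stage dry + payload = 17,750.9 + 9,220 = 26,970.9 kg.
From the ideal rocket equation, Δv = v_e · ln(150,100/26,970.9) = 2920.0 × ln(5.565) = 2920.0 × 1.7165 ≈ 5012 m/s.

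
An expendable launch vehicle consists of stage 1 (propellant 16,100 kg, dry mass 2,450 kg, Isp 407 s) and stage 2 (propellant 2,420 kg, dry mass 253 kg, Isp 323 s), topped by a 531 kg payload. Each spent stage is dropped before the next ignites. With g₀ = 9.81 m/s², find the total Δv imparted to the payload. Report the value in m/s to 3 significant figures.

Ignition mass of stage 1 = 16,100+2,450 + 2,420+253 + 531 = 21,754 kg.
Stage 1: m₀ = 21,754 kg, m_f = 21,754 − 16,100 = 5,654 kg; Δv = 407×9.81×ln(3.848) = 3992.7×1.3474 ≈ 5380 m/s.
Stage 2: m₀ = 3,204 kg, m_f = 3,204 − 2,420 = 784 kg; Δv = 323×9.81×ln(4.087) = 3168.6×1.4077 ≈ 4461 m/s.
Total Δv = 5380 + 4461 = 9841 m/s.

Δv ≈ 9840 m/s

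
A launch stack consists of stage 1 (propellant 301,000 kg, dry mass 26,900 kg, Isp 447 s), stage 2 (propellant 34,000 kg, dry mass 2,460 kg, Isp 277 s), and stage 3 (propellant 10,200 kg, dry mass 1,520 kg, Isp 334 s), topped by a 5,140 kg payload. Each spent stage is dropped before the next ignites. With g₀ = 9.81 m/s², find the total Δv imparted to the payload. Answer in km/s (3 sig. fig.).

Ignition mass of stage 1 = 301,000+26,900 + 34,000+2,460 + 10,200+1,520 + 5,140 = 381,220 kg.
Stage 1: m₀ = 381,220 kg, m_f = 381,220 − 301,000 = 80,220 kg; Δv = 447×9.81×ln(4.752) = 4385.1×1.5586 ≈ 6835 m/s.
Stage 2: m₀ = 53,320 kg, m_f = 53,320 − 34,000 = 19,320 kg; Δv = 277×9.81×ln(2.76) = 2717.4×1.0152 ≈ 2759 m/s.
Stage 3: m₀ = 16,860 kg, m_f = 16,860 − 10,200 = 6,660 kg; Δv = 334×9.81×ln(2.532) = 3276.5×0.9288 ≈ 3043 m/s.
Total Δv = 6835 + 2759 + 3043 = 12637 m/s.

Δv ≈ 12.6 km/s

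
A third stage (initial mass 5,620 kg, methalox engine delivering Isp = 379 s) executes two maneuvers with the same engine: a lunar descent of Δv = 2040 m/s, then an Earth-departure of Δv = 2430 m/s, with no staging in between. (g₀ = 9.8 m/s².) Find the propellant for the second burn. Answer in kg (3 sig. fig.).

v_e = Isp · g₀ = 379 × 9.8 = 3714.2 m/s.
After the first burn: m = 5620 × exp(−2040/3714.2) = 5620 × 0.57739 = 3,244.93 kg.
After the second burn: m = 3,244.93 × exp(−2430/3714.2) = 3,244.93 × 0.51983 = 1,686.81 kg.
Second-burn propellant = 3,244.93 − 1,686.81 = 1,558.12 kg.

propellant for the second burn ≈ 1560 kg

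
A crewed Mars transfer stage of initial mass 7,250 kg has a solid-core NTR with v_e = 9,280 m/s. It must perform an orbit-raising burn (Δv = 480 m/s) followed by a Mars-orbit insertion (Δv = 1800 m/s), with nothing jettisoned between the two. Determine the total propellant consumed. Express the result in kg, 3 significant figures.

total propellant consumed ≈ 1580 kg

After the first burn: m = 7250 × exp(−480/9280.0) = 7250 × 0.94959 = 6,884.53 kg.
After the second burn: m = 6,884.53 × exp(−1800/9280.0) = 6,884.53 × 0.82369 = 5,670.72 kg.
Total propellant = m₀ − m_final = 7250 − 5,670.72 = 1,579.28 kg.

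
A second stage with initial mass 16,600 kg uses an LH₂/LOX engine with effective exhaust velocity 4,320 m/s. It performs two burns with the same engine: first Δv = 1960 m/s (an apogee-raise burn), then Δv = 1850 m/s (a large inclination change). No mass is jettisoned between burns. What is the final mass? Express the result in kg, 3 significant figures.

After the first burn: m = 16600 × exp(−1960/4320.0) = 16600 × 0.63527 = 10,545.5 kg.
After the second burn: m = 10,545.5 × exp(−1850/4320.0) = 10,545.5 × 0.65165 = 6,871.98 kg.

final mass ≈ 6870 kg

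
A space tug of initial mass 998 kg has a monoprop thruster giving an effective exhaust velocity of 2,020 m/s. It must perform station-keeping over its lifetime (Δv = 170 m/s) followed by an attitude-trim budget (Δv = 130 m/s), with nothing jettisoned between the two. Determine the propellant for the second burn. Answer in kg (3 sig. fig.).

propellant for the second burn ≈ 57.2 kg

After the first burn: m = 998 × exp(−170/2020.0) = 998 × 0.91929 = 917.451 kg.
After the second burn: m = 917.451 × exp(−130/2020.0) = 917.451 × 0.93767 = 860.266 kg.
Second-burn propellant = 917.451 − 860.266 = 57.185 kg.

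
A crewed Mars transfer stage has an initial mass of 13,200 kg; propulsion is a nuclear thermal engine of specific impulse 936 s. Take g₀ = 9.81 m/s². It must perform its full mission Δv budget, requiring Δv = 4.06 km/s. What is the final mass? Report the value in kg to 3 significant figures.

v_e = Isp · g₀ = 936 × 9.81 = 9182.2 m/s.
Rocket equation: m₀/m_f = exp(Δv / v_e) = exp(4060 / 9182.2) = exp(0.4422) = 1.5561.
m_f = m₀ / 1.5561 = 13,200 / 1.5561 = 8,482.75 kg.

final mass ≈ 8480 kg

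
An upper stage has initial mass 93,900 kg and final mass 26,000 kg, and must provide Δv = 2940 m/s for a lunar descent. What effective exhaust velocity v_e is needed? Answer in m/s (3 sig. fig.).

v_e ≈ 2290 m/s

ln(m₀/m_f) = ln(93900/26000) = ln(3.612) = 1.2841.
v_e = Δv / ln(m₀/m_f) = 2940 / 1.2841 = 2289.5 m/s.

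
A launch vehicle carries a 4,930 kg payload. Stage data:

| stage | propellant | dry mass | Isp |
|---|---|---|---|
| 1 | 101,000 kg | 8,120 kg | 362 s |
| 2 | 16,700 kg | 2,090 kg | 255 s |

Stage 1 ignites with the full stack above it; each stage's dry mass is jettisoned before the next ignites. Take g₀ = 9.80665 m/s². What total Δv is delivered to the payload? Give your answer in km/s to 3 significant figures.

Ignition mass of stage 1 = 101,000+8,120 + 16,700+2,090 + 4,930 = 132,840 kg.
Stage 1: m₀ = 132,840 kg, m_f = 132,840 − 101,000 = 31,840 kg; Δv = 362×9.80665×ln(4.172) = 3550.0×1.4284 ≈ 5071 m/s.
Stage 2: m₀ = 23,720 kg, m_f = 23,720 − 16,700 = 7,020 kg; Δv = 255×9.80665×ln(3.379) = 2500.7×1.2176 ≈ 3045 m/s.
Total Δv = 5071 + 3045 = 8116 m/s.

Δv ≈ 8.12 km/s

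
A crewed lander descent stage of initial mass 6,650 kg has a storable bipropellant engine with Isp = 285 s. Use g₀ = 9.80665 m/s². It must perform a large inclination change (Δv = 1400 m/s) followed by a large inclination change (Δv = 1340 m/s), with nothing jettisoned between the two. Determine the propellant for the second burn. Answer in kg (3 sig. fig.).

propellant for the second burn ≈ 1530 kg

v_e = Isp · g₀ = 285 × 9.80665 = 2794.9 m/s.
After the first burn: m = 6650 × exp(−1400/2794.9) = 6650 × 0.60598 = 4,029.77 kg.
After the second burn: m = 4,029.77 × exp(−1340/2794.9) = 4,029.77 × 0.61913 = 2,494.95 kg.
Second-burn propellant = 4,029.77 − 2,494.95 = 1,534.82 kg.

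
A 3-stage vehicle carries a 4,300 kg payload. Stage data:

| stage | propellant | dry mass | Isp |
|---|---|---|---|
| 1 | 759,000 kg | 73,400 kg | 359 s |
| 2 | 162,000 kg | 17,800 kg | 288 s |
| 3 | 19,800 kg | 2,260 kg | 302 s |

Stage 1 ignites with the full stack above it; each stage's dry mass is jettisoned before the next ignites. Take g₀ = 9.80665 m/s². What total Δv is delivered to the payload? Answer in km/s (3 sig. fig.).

Δv ≈ 13.1 km/s

Ignition mass of stage 1 = 759,000+73,400 + 162,000+17,800 + 19,800+2,260 + 4,300 = 1,038,560 kg.
Stage 1: m₀ = 1,038,560 kg, m_f = 1,038,560 − 759,000 = 279,560 kg; Δv = 359×9.80665×ln(3.715) = 3520.6×1.3124 ≈ 4620 m/s.
Stage 2: m₀ = 206,160 kg, m_f = 206,160 − 162,000 = 44,160 kg; Δv = 288×9.80665×ln(4.668) = 2824.3×1.5408 ≈ 4352 m/s.
Stage 3: m₀ = 26,360 kg, m_f = 26,360 − 19,800 = 6,560 kg; Δv = 302×9.80665×ln(4.018) = 2961.6×1.3909 ≈ 4119 m/s.
Total Δv = 4620 + 4352 + 4119 = 13091 m/s.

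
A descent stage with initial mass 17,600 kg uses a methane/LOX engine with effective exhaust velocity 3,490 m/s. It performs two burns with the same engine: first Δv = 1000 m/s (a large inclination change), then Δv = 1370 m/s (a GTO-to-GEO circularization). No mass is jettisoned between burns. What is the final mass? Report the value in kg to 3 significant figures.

After the first burn: m = 17600 × exp(−1000/3490.0) = 17600 × 0.75086 = 13,215.1 kg.
After the second burn: m = 13,215.1 × exp(−1370/3490.0) = 13,215.1 × 0.67533 = 8,924.55 kg.

final mass ≈ 8920 kg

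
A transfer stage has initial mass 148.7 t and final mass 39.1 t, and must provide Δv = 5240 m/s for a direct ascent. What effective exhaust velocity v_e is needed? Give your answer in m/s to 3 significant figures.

v_e ≈ 3920 m/s

ln(m₀/m_f) = ln(148700/39100) = ln(3.803) = 1.3358.
v_e = Δv / ln(m₀/m_f) = 5240 / 1.3358 = 3922.7 m/s.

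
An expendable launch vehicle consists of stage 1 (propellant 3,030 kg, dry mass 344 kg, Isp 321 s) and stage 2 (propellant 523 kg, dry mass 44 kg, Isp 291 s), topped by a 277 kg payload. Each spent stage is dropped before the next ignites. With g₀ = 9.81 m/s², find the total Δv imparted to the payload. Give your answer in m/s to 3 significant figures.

Δv ≈ 6750 m/s

Ignition mass of stage 1 = 3,030+344 + 523+44 + 277 = 4,218 kg.
Stage 1: m₀ = 4,218 kg, m_f = 4,218 − 3,030 = 1,188 kg; Δv = 321×9.81×ln(3.551) = 3149.0×1.2671 ≈ 3990 m/s.
Stage 2: m₀ = 844 kg, m_f = 844 − 523 = 321 kg; Δv = 291×9.81×ln(2.629) = 2854.7×0.9667 ≈ 2760 m/s.
Total Δv = 3990 + 2760 = 6750 m/s.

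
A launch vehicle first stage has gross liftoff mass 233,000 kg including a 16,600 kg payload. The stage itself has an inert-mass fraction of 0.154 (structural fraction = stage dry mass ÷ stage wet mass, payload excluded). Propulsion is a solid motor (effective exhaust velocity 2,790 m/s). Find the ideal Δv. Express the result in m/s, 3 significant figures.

Stage wet mass = m₀ − payload = 233,000 − 16,600 = 216,400 kg.
Stage dry mass = ε × stage wet mass = 0.154 × 216,400 = 33,325.6 kg.
Burnout mass m_f = stage dry + payload = 33,325.6 + 16,600 = 49,925.6 kg.
Δv = v_e · ln(233,000/49,925.6) = 2790.0 × ln(4.667) = 2790.0 × 1.5405 ≈ 4298 m/s.

Δv ≈ 4300 m/s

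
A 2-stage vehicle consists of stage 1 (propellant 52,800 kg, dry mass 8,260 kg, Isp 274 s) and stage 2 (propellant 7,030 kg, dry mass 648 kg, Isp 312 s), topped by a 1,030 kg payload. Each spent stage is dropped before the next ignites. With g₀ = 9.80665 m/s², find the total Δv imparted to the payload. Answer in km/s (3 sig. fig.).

Ignition mass of stage 1 = 52,800+8,260 + 7,030+648 + 1,030 = 69,768 kg.
Stage 1: m₀ = 69,768 kg, m_f = 69,768 − 52,800 = 16,968 kg; Δv = 274×9.80665×ln(4.112) = 2687.0×1.4138 ≈ 3799 m/s.
Stage 2: m₀ = 8,708 kg, m_f = 8,708 − 7,030 = 1,678 kg; Δv = 312×9.80665×ln(5.19) = 3059.7×1.6466 ≈ 5038 m/s.
Total Δv = 3799 + 5038 = 8837 m/s.

Δv ≈ 8.84 km/s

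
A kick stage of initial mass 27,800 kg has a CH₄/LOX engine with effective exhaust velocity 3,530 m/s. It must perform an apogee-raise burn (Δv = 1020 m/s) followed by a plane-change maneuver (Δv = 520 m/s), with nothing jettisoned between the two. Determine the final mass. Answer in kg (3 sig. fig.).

final mass ≈ 18000 kg

After the first burn: m = 27800 × exp(−1020/3530.0) = 27800 × 0.74905 = 20,823.6 kg.
After the second burn: m = 20,823.6 × exp(−520/3530.0) = 20,823.6 × 0.86303 = 17,971.4 kg.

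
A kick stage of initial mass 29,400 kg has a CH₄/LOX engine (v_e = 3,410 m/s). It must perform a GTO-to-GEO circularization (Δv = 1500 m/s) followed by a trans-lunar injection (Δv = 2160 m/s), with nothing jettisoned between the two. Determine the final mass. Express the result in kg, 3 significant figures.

final mass ≈ 10100 kg

After the first burn: m = 29400 × exp(−1500/3410.0) = 29400 × 0.64411 = 18,936.8 kg.
After the second burn: m = 18,936.8 × exp(−2160/3410.0) = 18,936.8 × 0.53077 = 10,051.1 kg.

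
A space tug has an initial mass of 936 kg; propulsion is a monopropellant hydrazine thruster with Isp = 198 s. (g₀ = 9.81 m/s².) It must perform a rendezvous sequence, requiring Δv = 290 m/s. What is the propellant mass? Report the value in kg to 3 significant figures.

v_e = Isp · g₀ = 198 × 9.81 = 1942.4 m/s.
m₀/m_f = exp(Δv / v_e) = exp(290 / 1942.4) = exp(0.1493) = 1.1610.
m_f = 936 / 1.1610 = 806.202 kg, so propellant = m₀ − m_f = 936 − 806.202 = 129.798 kg.

propellant mass ≈ 130 kg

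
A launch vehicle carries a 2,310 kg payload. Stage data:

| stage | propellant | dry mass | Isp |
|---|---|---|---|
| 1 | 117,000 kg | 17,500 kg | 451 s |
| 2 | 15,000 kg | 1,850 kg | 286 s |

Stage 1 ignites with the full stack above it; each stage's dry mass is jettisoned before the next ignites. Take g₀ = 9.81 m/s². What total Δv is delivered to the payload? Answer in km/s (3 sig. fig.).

Δv ≈ 10.6 km/s

Ignition mass of stage 1 = 117,000+17,500 + 15,000+1,850 + 2,310 = 153,660 kg.
Stage 1: m₀ = 153,660 kg, m_f = 153,660 − 117,000 = 36,660 kg; Δv = 451×9.81×ln(4.191) = 4424.3×1.4331 ≈ 6340 m/s.
Stage 2: m₀ = 19,160 kg, m_f = 19,160 − 15,000 = 4,160 kg; Δv = 286×9.81×ln(4.606) = 2805.7×1.5273 ≈ 4285 m/s.
Total Δv = 6340 + 4285 = 10625 m/s.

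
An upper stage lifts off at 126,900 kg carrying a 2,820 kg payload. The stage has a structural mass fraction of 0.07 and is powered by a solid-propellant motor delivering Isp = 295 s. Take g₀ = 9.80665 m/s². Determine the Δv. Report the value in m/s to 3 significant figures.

Stage wet mass = m₀ − payload = 126,900 − 2,820 = 124,080 kg.
Stage dry mass = ε × stage wet mass = 0.07 × 124,080 = 8,685.6 kg.
Burnout mass m_f = stage dry + payload = 8,685.6 + 2,820 = 11,505.6 kg.
v_e = Isp · g₀ = 295 × 9.80665 = 2893.0 m/s.
Rocket equation: Δv = v_e · ln(126,900/11,505.6) = 2893.0 × ln(11.03) = 2893.0 × 2.4006 ≈ 6945 m/s.

Δv ≈ 6940 m/s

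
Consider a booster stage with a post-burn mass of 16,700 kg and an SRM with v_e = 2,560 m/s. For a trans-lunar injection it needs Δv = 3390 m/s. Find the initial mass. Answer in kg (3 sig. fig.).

initial mass ≈ 62800 kg

m₀/m_f = exp(Δv / v_e) = exp(3390 / 2560.0) = exp(1.3242) = 3.7592.
m₀ = m_f × 3.7592 = 16,700 × 3.7592 = 62,778.6 kg.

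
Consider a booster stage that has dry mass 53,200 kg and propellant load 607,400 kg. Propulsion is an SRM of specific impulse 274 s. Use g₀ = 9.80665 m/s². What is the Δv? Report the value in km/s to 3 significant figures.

Δv ≈ 6.77 km/s

v_e = Isp · g₀ = 274 × 9.80665 = 2687.0 m/s.
m₀ = m_dry + m_prop = 53,200 + 607,400 = 660,600 kg.
Δv = v_e · ln(m₀/m_f) = 2687.0 × ln(12.42) = 2687.0 × 2.5191 ≈ 6768.9 m/s.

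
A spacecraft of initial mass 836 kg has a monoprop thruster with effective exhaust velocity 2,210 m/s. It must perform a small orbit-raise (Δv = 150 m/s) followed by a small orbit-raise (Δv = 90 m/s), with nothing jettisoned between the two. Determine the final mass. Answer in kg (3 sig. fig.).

After the first burn: m = 836 × exp(−150/2210.0) = 836 × 0.93438 = 781.142 kg.
After the second burn: m = 781.142 × exp(−90/2210.0) = 781.142 × 0.96009 = 749.967 kg.

final mass ≈ 750 kg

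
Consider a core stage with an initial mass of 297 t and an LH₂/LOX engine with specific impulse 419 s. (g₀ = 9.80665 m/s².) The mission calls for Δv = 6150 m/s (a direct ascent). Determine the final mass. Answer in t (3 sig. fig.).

final mass ≈ 66.5 t

v_e = Isp · g₀ = 419 × 9.80665 = 4109.0 m/s.
Using Δv = v_e ln(m₀/m_f): m₀/m_f = exp(Δv / v_e) = exp(6150 / 4109.0) = exp(1.4967) = 4.4670.
m_f = m₀ / 4.4670 = 297 / 4.4670 = 66.4876 t.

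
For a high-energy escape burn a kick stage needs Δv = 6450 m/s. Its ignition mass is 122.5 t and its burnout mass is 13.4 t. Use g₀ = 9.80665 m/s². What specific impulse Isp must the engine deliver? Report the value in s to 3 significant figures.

ln(m₀/m_f) = ln(122500/13400) = ln(9.142) = 2.2129.
Using Δv = v_e ln(m₀/m_f): v_e = Δv / ln(m₀/m_f) = 6450 / 2.2129 = 2914.8 m/s.
Isp = v_e / g₀ = 2914.8 / 9.80665 = 297.2 s.

Isp ≈ 297 s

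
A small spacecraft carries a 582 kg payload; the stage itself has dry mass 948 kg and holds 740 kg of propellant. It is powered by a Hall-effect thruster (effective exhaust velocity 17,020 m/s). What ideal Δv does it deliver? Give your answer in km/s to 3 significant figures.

Δv ≈ 6.71 km/s

m₀ = payload + dry + propellant = 582 + 948 + 740 = 2,270 kg.
m_f = payload + dry = 582 + 948 = 1,530 kg.
Δv = v_e · ln(m₀/m_f) = 17020.0 × ln(1.484) = 17020.0 × 0.3945 ≈ 6714.6 m/s.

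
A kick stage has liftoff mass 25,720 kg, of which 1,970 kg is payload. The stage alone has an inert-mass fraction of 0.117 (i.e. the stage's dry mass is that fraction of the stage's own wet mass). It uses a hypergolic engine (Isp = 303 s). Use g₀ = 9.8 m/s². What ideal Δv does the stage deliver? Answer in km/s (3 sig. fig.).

Stage wet mass = m₀ − payload = 25,720 − 1,970 = 23,750 kg.
Stage dry mass = ε × stage wet mass = 0.117 × 23,750 = 2,778.75 kg.
Burnout mass m_f = stage dry + payload = 2,778.75 + 1,970 = 4,748.75 kg.
v_e = Isp · g₀ = 303 × 9.8 = 2969.4 m/s.
By the Tsiolkovsky rocket equation, Δv = v_e · ln(25,720/4,748.75) = 2969.4 × ln(5.416) = 2969.4 × 1.6894 ≈ 5016 m/s.

Δv ≈ 5.02 km/s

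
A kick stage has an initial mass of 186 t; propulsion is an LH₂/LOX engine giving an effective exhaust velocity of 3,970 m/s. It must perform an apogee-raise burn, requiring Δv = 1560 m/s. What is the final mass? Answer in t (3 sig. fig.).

final mass ≈ 126 t

From the ideal rocket equation, m₀/m_f = exp(Δv / v_e) = exp(1560 / 3970.0) = exp(0.3929) = 1.4813.
m_f = m₀ / 1.4813 = 186 / 1.4813 = 125.565 t.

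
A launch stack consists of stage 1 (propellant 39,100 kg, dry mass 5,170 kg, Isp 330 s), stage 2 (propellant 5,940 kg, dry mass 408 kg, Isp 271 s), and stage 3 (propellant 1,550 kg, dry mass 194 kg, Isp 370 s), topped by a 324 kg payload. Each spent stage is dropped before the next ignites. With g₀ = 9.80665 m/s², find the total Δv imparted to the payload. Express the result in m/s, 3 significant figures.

Ignition mass of stage 1 = 39,100+5,170 + 5,940+408 + 1,550+194 + 324 = 52,686 kg.
Stage 1: m₀ = 52,686 kg, m_f = 52,686 − 39,100 = 13,586 kg; Δv = 330×9.80665×ln(3.878) = 3236.2×1.3553 ≈ 4386 m/s.
Stage 2: m₀ = 8,416 kg, m_f = 8,416 − 5,940 = 2,476 kg; Δv = 271×9.80665×ln(3.399) = 2657.6×1.2235 ≈ 3252 m/s.
Stage 3: m₀ = 2,068 kg, m_f = 2,068 − 1,550 = 518 kg; Δv = 370×9.80665×ln(3.992) = 3628.5×1.3844 ≈ 5023 m/s.
Total Δv = 4386 + 3252 + 5023 = 12661 m/s.

Δv ≈ 12700 m/s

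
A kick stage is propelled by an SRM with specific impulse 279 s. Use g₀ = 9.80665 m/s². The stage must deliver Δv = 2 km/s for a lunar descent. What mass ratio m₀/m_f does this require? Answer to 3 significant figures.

mass ratio ≈ 2.08

v_e = Isp · g₀ = 279 × 9.80665 = 2736.1 m/s.
m₀/m_f = exp(Δv / v_e) = exp(2000 / 2736.1) = exp(0.7310) = 2.0771.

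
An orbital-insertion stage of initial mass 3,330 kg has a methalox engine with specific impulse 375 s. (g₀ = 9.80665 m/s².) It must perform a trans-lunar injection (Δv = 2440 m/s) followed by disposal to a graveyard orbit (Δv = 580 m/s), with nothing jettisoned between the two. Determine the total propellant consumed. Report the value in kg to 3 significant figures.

total propellant consumed ≈ 1870 kg

v_e = Isp · g₀ = 375 × 9.80665 = 3677.5 m/s.
After the first burn: m = 3330 × exp(−2440/3677.5) = 3330 × 0.51505 = 1,715.12 kg.
After the second burn: m = 1,715.12 × exp(−580/3677.5) = 1,715.12 × 0.85409 = 1,464.87 kg.
Total propellant = m₀ − m_final = 3330 − 1,464.87 = 1,865.13 kg.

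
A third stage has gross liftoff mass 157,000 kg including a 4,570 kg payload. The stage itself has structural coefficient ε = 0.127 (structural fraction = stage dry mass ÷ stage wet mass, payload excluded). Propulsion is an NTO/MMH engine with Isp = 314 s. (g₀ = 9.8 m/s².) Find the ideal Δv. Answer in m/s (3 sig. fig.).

Δv ≈ 5790 m/s

Stage wet mass = m₀ − payload = 157,000 − 4,570 = 152,430 kg.
Stage dry mass = ε × stage wet mass = 0.127 × 152,430 = 19,358.6 kg.
Burnout mass m_f = stage dry + payload = 19,358.6 + 4,570 = 23,928.6 kg.
v_e = Isp · g₀ = 314 × 9.8 = 3077.2 m/s.
Δv = v_e · ln(157,000/23,928.6) = 3077.2 × ln(6.561) = 3077.2 × 1.8812 ≈ 5789 m/s.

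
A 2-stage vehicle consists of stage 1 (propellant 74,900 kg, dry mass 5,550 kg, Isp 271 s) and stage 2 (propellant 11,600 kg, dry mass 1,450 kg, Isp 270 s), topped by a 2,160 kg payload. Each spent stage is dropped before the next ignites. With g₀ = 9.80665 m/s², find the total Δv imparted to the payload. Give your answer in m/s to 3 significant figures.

Ignition mass of stage 1 = 74,900+5,550 + 11,600+1,450 + 2,160 = 95,660 kg.
Stage 1: m₀ = 95,660 kg, m_f = 95,660 − 74,900 = 20,760 kg; Δv = 271×9.80665×ln(4.608) = 2657.6×1.5278 ≈ 4060 m/s.
Stage 2: m₀ = 15,210 kg, m_f = 15,210 − 11,600 = 3,610 kg; Δv = 270×9.80665×ln(4.213) = 2647.8×1.4382 ≈ 3808 m/s.
Total Δv = 4060 + 3808 = 7868 m/s.

Δv ≈ 7870 m/s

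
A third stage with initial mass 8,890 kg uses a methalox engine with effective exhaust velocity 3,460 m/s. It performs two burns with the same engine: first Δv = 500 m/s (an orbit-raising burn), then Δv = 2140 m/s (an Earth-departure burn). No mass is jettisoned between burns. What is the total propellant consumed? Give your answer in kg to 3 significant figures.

After the first burn: m = 8890 × exp(−500/3460.0) = 8890 × 0.86545 = 7,693.85 kg.
After the second burn: m = 7,693.85 × exp(−2140/3460.0) = 7,693.85 × 0.53875 = 4,145.06 kg.
Total propellant = m₀ − m_final = 8890 − 4,145.06 = 4,744.94 kg.

total propellant consumed ≈ 4740 kg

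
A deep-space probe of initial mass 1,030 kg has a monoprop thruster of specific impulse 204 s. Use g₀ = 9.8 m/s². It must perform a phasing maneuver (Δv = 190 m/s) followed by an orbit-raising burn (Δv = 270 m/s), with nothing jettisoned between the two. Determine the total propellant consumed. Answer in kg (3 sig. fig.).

v_e = Isp · g₀ = 204 × 9.8 = 1999.2 m/s.
After the first burn: m = 1030 × exp(−190/1999.2) = 1030 × 0.90934 = 936.62 kg.
After the second burn: m = 936.62 × exp(−270/1999.2) = 936.62 × 0.87367 = 818.297 kg.
Total propellant = m₀ − m_final = 1030 − 818.297 = 211.703 kg.

total propellant consumed ≈ 212 kg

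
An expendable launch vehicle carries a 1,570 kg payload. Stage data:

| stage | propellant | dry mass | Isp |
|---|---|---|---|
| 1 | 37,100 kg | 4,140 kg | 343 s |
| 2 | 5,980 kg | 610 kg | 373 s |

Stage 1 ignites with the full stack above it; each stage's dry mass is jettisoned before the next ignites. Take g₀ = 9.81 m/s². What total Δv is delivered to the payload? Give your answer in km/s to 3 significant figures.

Ignition mass of stage 1 = 37,100+4,140 + 5,980+610 + 1,570 = 49,400 kg.
Stage 1: m₀ = 49,400 kg, m_f = 49,400 − 37,100 = 12,300 kg; Δv = 343×9.81×ln(4.016) = 3364.8×1.3904 ≈ 4678 m/s.
Stage 2: m₀ = 8,160 kg, m_f = 8,160 − 5,980 = 2,180 kg; Δv = 373×9.81×ln(3.743) = 3659.1×1.3199 ≈ 4830 m/s.
Total Δv = 4678 + 4830 = 9508 m/s.

Δv ≈ 9.51 km/s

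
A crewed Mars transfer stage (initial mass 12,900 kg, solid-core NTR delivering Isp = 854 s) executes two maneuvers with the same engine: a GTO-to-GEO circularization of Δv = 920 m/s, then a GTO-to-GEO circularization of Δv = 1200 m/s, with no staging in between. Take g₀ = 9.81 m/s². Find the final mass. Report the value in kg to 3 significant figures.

v_e = Isp · g₀ = 854 × 9.81 = 8377.7 m/s.
After the first burn: m = 12900 × exp(−920/8377.7) = 12900 × 0.89600 = 11,558.4 kg.
After the second burn: m = 11,558.4 × exp(−1200/8377.7) = 11,558.4 × 0.86655 = 10,015.9 kg.

final mass ≈ 10000 kg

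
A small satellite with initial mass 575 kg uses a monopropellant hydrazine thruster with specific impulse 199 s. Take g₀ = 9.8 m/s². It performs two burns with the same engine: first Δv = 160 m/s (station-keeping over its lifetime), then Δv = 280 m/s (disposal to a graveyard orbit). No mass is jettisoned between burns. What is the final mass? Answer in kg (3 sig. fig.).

v_e = Isp · g₀ = 199 × 9.8 = 1950.2 m/s.
After the first burn: m = 575 × exp(−160/1950.2) = 575 × 0.92123 = 529.707 kg.
After the second burn: m = 529.707 × exp(−280/1950.2) = 529.707 × 0.86626 = 458.864 kg.

final mass ≈ 459 kg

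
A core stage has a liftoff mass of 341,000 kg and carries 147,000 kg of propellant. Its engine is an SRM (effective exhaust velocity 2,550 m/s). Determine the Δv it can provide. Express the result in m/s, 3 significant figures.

Δv ≈ 1440 m/s

m_f = m₀ − m_prop = 341,000 − 147,000 = 194,000 kg.
Δv = v_e · ln(m₀/m_f) = 2550.0 × ln(1.758) = 2550.0 × 0.5640 ≈ 1438.3 m/s.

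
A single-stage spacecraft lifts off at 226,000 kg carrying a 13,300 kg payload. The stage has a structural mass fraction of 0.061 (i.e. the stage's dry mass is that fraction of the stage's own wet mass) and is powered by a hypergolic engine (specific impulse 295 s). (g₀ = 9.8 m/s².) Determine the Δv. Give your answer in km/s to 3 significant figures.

Δv ≈ 6.22 km/s

Stage wet mass = m₀ − payload = 226,000 − 13,300 = 212,700 kg.
Stage dry mass = ε × stage wet mass = 0.061 × 212,700 = 12,974.7 kg.
Burnout mass m_f = stage dry + payload = 12,974.7 + 13,300 = 26,274.7 kg.
v_e = Isp · g₀ = 295 × 9.8 = 2891.0 m/s.
Using Δv = v_e ln(m₀/m_f): Δv = v_e · ln(226,000/26,274.7) = 2891.0 × ln(8.601) = 2891.0 × 2.1519 ≈ 6221 m/s.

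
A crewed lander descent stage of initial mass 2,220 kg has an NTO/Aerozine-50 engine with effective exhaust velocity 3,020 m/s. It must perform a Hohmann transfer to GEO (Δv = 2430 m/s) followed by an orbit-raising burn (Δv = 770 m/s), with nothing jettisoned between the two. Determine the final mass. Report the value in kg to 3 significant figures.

final mass ≈ 769 kg

After the first burn: m = 2220 × exp(−2430/3020.0) = 2220 × 0.44725 = 992.895 kg.
After the second burn: m = 992.895 × exp(−770/3020.0) = 992.895 × 0.77494 = 769.434 kg.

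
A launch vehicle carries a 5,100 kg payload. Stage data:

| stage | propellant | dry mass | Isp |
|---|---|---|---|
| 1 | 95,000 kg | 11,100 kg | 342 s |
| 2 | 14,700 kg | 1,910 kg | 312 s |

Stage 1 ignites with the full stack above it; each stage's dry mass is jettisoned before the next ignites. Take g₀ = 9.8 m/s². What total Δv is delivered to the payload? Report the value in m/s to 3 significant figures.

Ignition mass of stage 1 = 95,000+11,100 + 14,700+1,910 + 5,100 = 127,810 kg.
Stage 1: m₀ = 127,810 kg, m_f = 127,810 − 95,000 = 32,810 kg; Δv = 342×9.8×ln(3.895) = 3351.6×1.3598 ≈ 4558 m/s.
Stage 2: m₀ = 21,710 kg, m_f = 21,710 − 14,700 = 7,010 kg; Δv = 312×9.8×ln(3.097) = 3057.6×1.1304 ≈ 3456 m/s.
Total Δv = 4558 + 3456 = 8014 m/s.

Δv ≈ 8010 m/s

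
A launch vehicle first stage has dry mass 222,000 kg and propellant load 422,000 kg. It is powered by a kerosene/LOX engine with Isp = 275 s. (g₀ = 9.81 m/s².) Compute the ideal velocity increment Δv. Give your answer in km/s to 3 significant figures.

Δv ≈ 2.87 km/s

v_e = Isp · g₀ = 275 × 9.81 = 2697.8 m/s.
m₀ = m_dry + m_prop = 222,000 + 422,000 = 644,000 kg.
Rocket equation: Δv = v_e · ln(m₀/m_f) = 2697.8 × ln(2.901) = 2697.8 × 1.0650 ≈ 2873.2 m/s.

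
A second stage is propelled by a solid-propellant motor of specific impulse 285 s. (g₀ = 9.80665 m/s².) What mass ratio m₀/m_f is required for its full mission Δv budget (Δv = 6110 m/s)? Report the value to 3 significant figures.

mass ratio ≈ 8.90

v_e = Isp · g₀ = 285 × 9.80665 = 2794.9 m/s.
m₀/m_f = exp(Δv / v_e) = exp(6110 / 2794.9) = exp(2.1861) = 8.9007.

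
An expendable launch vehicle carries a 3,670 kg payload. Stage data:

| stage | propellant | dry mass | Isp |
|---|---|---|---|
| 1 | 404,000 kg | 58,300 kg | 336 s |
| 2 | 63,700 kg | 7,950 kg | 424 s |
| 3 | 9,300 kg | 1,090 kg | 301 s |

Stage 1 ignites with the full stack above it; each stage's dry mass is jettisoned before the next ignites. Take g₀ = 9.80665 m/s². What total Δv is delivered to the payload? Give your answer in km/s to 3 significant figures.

Δv ≈ 13.3 km/s

Ignition mass of stage 1 = 404,000+58,300 + 63,700+7,950 + 9,300+1,090 + 3,670 = 548,010 kg.
Stage 1: m₀ = 548,010 kg, m_f = 548,010 − 404,000 = 144,010 kg; Δv = 336×9.80665×ln(3.805) = 3295.0×1.3364 ≈ 4404 m/s.
Stage 2: m₀ = 85,710 kg, m_f = 85,710 − 63,700 = 22,010 kg; Δv = 424×9.80665×ln(3.894) = 4158.0×1.3595 ≈ 5653 m/s.
Stage 3: m₀ = 14,060 kg, m_f = 14,060 − 9,300 = 4,760 kg; Δv = 301×9.80665×ln(2.954) = 2951.8×1.0831 ≈ 3197 m/s.
Total Δv = 4404 + 5653 + 3197 = 13254 m/s.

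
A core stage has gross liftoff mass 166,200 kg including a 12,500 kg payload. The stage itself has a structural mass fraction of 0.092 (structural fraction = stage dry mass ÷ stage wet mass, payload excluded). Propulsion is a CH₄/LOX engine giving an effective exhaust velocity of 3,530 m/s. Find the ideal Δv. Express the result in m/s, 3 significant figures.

Δv ≈ 6460 m/s

Stage wet mass = m₀ − payload = 166,200 − 12,500 = 153,700 kg.
Stage dry mass = ε × stage wet mass = 0.092 × 153,700 = 14,140.4 kg.
Burnout mass m_f = stage dry + payload = 14,140.4 + 12,500 = 26,640.4 kg.
Δv = v_e · ln(166,200/26,640.4) = 3530.0 × ln(6.239) = 3530.0 × 1.8308 ≈ 6463 m/s.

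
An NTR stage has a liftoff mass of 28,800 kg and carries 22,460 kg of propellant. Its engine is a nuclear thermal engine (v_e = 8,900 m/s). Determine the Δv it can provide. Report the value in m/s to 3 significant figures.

m_f = m₀ − m_prop = 28,800 − 22,460 = 6,340 kg.
Δv = v_e · ln(m₀/m_f) = 8900.0 × ln(4.543) = 8900.0 × 1.5135 ≈ 13470.1 m/s.

Δv ≈ 13500 m/s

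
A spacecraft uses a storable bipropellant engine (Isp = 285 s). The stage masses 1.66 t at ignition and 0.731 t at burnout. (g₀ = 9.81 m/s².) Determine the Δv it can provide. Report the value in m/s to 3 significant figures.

v_e = Isp · g₀ = 285 × 9.81 = 2795.9 m/s.
Δv = v_e · ln(m₀/m_f) = 2795.9 × ln(2.271) = 2795.9 × 0.8202 ≈ 2293.0 m/s.

Δv ≈ 2290 m/s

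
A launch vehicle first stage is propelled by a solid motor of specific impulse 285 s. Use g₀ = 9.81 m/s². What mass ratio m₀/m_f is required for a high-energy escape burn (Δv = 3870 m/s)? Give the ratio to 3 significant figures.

v_e = Isp · g₀ = 285 × 9.81 = 2795.9 m/s.
m₀/m_f = exp(Δv / v_e) = exp(3870 / 2795.9) = exp(1.3842) = 3.9916.

mass ratio ≈ 3.99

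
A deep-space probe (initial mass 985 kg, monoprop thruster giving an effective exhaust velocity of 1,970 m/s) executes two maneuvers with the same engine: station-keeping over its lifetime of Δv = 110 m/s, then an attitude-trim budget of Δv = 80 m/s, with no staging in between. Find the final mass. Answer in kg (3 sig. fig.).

After the first burn: m = 985 × exp(−110/1970.0) = 985 × 0.94569 = 931.505 kg.
After the second burn: m = 931.505 × exp(−80/1970.0) = 931.505 × 0.96020 = 894.431 kg.

final mass ≈ 894 kg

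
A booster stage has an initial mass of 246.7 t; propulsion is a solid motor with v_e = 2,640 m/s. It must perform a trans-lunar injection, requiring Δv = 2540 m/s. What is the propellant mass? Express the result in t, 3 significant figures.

m₀/m_f = exp(Δv / v_e) = exp(2540 / 2640.0) = exp(0.9621) = 2.6172.
m_f = 246.7 / 2.6172 = 94.261 t, so propellant = m₀ − m_f = 246.7 − 94.261 = 152.439 t.

propellant mass ≈ 152 t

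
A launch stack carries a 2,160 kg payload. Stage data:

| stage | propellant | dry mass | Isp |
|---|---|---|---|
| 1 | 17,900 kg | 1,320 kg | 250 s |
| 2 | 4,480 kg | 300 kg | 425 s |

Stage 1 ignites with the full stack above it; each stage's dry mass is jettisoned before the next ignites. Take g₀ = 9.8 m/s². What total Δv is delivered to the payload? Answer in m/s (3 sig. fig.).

Ignition mass of stage 1 = 17,900+1,320 + 4,480+300 + 2,160 = 26,160 kg.
Stage 1: m₀ = 26,160 kg, m_f = 26,160 − 17,900 = 8,260 kg; Δv = 250×9.8×ln(3.167) = 2450.0×1.1528 ≈ 2824 m/s.
Stage 2: m₀ = 6,940 kg, m_f = 6,940 − 4,480 = 2,460 kg; Δv = 425×9.8×ln(2.821) = 4165.0×1.0371 ≈ 4320 m/s.
Total Δv = 2824 + 4320 = 7144 m/s.

Δv ≈ 7140 m/s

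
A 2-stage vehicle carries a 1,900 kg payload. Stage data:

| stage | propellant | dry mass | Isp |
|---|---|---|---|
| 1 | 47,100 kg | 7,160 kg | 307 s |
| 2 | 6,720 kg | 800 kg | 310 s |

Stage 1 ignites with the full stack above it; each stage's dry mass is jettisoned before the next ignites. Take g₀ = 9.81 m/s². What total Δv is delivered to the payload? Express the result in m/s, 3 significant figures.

Δv ≈ 7850 m/s

Ignition mass of stage 1 = 47,100+7,160 + 6,720+800 + 1,900 = 63,680 kg.
Stage 1: m₀ = 63,680 kg, m_f = 63,680 − 47,100 = 16,580 kg; Δv = 307×9.81×ln(3.841) = 3011.7×1.3457 ≈ 4053 m/s.
Stage 2: m₀ = 9,420 kg, m_f = 9,420 − 6,720 = 2,700 kg; Δv = 310×9.81×ln(3.489) = 3041.1×1.2496 ≈ 3800 m/s.
Total Δv = 4053 + 3800 = 7853 m/s.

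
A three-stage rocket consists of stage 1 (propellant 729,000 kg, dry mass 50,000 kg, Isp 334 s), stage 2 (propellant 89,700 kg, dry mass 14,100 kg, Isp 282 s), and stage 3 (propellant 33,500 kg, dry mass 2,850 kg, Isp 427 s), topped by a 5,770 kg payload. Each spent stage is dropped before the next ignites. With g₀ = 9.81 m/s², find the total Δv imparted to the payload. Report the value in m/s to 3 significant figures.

Ignition mass of stage 1 = 729,000+50,000 + 89,700+14,100 + 33,500+2,850 + 5,770 = 924,920 kg.
Stage 1: m₀ = 924,920 kg, m_f = 924,920 − 729,000 = 195,920 kg; Δv = 334×9.81×ln(4.721) = 3276.5×1.5520 ≈ 5085 m/s.
Stage 2: m₀ = 145,920 kg, m_f = 145,920 − 89,700 = 56,220 kg; Δv = 282×9.81×ln(2.596) = 2766.4×0.9538 ≈ 2639 m/s.
Stage 3: m₀ = 42,120 kg, m_f = 42,120 − 33,500 = 8,620 kg; Δv = 427×9.81×ln(4.886) = 4188.9×1.5864 ≈ 6645 m/s.
Total Δv = 5085 + 2639 + 6645 = 14369 m/s.

Δv ≈ 14400 m/s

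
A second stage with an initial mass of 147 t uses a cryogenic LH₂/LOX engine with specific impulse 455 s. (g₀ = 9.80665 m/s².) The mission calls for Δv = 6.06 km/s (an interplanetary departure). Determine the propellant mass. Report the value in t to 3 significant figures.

propellant mass ≈ 109 t

v_e = Isp · g₀ = 455 × 9.80665 = 4462.0 m/s.
Rocket equation: m₀/m_f = exp(Δv / v_e) = exp(6060 / 4462.0) = exp(1.3581) = 3.8889.
m_f = 147 / 3.8889 = 37.7999 t, so propellant = m₀ − m_f = 147 − 37.7999 = 109.2001 t.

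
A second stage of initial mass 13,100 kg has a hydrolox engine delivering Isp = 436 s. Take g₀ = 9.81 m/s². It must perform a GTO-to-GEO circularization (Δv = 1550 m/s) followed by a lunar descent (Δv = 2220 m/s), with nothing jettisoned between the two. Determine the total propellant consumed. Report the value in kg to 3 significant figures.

total propellant consumed ≈ 7670 kg

v_e = Isp · g₀ = 436 × 9.81 = 4277.2 m/s.
After the first burn: m = 13100 × exp(−1550/4277.2) = 13100 × 0.69601 = 9,117.73 kg.
After the second burn: m = 9,117.73 × exp(−2220/4277.2) = 9,117.73 × 0.59509 = 5,425.87 kg.
Total propellant = m₀ − m_final = 13100 − 5,425.87 = 7,674.13 kg.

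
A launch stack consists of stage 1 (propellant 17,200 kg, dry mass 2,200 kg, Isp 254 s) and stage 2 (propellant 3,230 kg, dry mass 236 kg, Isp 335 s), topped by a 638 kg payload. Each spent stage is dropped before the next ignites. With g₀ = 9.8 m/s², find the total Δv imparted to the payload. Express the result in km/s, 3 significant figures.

Δv ≈ 8.35 km/s

Ignition mass of stage 1 = 17,200+2,200 + 3,230+236 + 638 = 23,504 kg.
Stage 1: m₀ = 23,504 kg, m_f = 23,504 − 17,200 = 6,304 kg; Δv = 254×9.8×ln(3.728) = 2489.2×1.3160 ≈ 3276 m/s.
Stage 2: m₀ = 4,104 kg, m_f = 4,104 − 3,230 = 874 kg; Δv = 335×9.8×ln(4.696) = 3283.0×1.5466 ≈ 5078 m/s.
Total Δv = 3276 + 5078 = 8354 m/s.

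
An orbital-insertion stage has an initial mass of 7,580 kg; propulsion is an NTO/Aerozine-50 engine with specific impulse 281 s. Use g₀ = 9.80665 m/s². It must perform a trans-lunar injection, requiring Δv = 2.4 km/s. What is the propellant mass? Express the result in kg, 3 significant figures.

v_e = Isp · g₀ = 281 × 9.80665 = 2755.7 m/s.
m₀/m_f = exp(Δv / v_e) = exp(2400 / 2755.7) = exp(0.8709) = 2.3891.
m_f = 7,580 / 2.3891 = 3,172.74 kg, so propellant = m₀ − m_f = 7,580 − 3,172.74 = 4,407.26 kg.

propellant mass ≈ 4410 kg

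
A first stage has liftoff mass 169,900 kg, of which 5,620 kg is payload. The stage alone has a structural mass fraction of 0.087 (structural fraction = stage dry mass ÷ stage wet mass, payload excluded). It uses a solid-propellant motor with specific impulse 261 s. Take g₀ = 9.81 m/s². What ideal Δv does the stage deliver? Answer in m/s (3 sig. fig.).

Δv ≈ 5490 m/s

Stage wet mass = m₀ − payload = 169,900 − 5,620 = 164,280 kg.
Stage dry mass = ε × stage wet mass = 0.087 × 164,280 = 14,292.4 kg.
Burnout mass m_f = stage dry + payload = 14,292.4 + 5,620 = 19,912.4 kg.
v_e = Isp · g₀ = 261 × 9.81 = 2560.4 m/s.
Δv = v_e · ln(169,900/19,912.4) = 2560.4 × ln(8.532) = 2560.4 × 2.1439 ≈ 5489 m/s.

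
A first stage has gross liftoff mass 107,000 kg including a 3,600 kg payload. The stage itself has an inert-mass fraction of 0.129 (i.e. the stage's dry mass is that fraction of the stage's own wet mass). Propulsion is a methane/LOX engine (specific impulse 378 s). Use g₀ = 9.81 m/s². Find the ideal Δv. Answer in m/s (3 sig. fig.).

Stage wet mass = m₀ − payload = 107,000 − 3,600 = 103,400 kg.
Stage dry mass = ε × stage wet mass = 0.129 × 103,400 = 13,338.6 kg.
Burnout mass m_f = stage dry + payload = 13,338.6 + 3,600 = 16,938.6 kg.
v_e = Isp · g₀ = 378 × 9.81 = 3708.2 m/s.
From the ideal rocket equation, Δv = v_e · ln(107,000/16,938.6) = 3708.2 × ln(6.317) = 3708.2 × 1.8432 ≈ 6835 m/s.

Δv ≈ 6840 m/s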